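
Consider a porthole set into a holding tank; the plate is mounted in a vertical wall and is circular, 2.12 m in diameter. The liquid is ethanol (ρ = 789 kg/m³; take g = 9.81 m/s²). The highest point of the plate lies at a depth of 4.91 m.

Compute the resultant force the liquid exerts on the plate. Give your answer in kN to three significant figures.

F ≈ 163 kN

γ = ρg = 789 × 9.81 / 1000 = 7.74009 kN/m³.
The centroid is at the centre, 1.06 m below the top of the plate, so the centroid depth is h_c = 4.91 + 1.06 = 5.97 m.
A = π(1.06)² = 3.52989 m².
Resultant F = γ·h_c·A = 7.74009 × 5.97 × 3.52989 = 163.11 kN.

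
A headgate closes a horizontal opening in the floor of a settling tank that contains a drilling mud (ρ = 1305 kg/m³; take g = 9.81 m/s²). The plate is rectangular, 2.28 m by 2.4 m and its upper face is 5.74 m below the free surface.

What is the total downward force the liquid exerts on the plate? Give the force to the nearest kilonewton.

F ≈ 402 kN

γ = ρg = 1305 × 9.81 / 1000 = 12.80205 kN/m³.
The plate is horizontal, so pressure is uniform at p = γ·h = 12.80205 × 5.74 = 73.4838 kN/m².
A = 2.28 × 2.4 = 5.472 m².
F = p·A = 73.4838 × 5.472 = 402.103 kN.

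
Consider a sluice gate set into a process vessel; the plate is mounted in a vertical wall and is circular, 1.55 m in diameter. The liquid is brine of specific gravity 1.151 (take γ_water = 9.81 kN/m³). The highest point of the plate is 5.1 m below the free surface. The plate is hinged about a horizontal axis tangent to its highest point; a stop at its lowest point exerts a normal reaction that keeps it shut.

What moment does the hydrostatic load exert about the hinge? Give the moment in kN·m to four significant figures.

γ = 1.151 × 9.81 = 11.29131 kN/m³.
The centroid is at the centre, 0.775 m below the top of the plate, so the centroid depth is h_c = 5.1 + 0.775 = 5.875 m.
A = π(0.775)² = 1.88692 m².
Resultant F = γ·h_c·A = 11.29131 × 5.875 × 1.88692 = 125.172 kN.
I_c = πr⁴/4 = π × 0.775⁴/4 = 0.283333 m⁴.
Centre of pressure: y_p = y_c + I_c/(y_c·A) = 5.875 + 0.283333/(5.875 × 1.88692) = 5.875 + 0.0255585 = 5.90056 m along the plane.
The resultant acts 0.775 + 0.0255585 = 0.800559 m (along the plate) below the hinge at the top edge, so the moment about the hinge is M = F × 0.800559 = 125.172 × 0.800559 = 100.208 kN·m.

M ≈ 100.2 kN·m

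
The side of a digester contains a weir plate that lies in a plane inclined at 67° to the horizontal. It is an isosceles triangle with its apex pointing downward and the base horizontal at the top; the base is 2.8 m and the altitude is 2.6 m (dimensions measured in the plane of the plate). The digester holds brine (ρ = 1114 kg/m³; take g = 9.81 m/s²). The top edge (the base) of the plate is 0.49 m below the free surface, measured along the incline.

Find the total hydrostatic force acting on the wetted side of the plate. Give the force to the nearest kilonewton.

F ≈ 50 kN

γ = ρg = 1114 × 9.81 / 1000 = 10.92834 kN/m³.
Let θ = 67° be the plate's angle to the horizontal; measure y along the incline from where the plane meets the free surface. Vertical depth h = y·sinθ with sinθ = 0.920505.
With the apex down, the centroid sits h/3 = 2.6/3 = 0.866667 m below the base (the top edge), so y_c = 0.49 + 0.866667 = 1.35667 m and h_c = 1.35667 × 0.920505 = 1.24882 m.
A = ½ × 2.8 × 2.6 = 3.64 m².
Resultant F = γ·h_c·A = 10.92834 × 1.24882 × 3.64 = 49.677 kN.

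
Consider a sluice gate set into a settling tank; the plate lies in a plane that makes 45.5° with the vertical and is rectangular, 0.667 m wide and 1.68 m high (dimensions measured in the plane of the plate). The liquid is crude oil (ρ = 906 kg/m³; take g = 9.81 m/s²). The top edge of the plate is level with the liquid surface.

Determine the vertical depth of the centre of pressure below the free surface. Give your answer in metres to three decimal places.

γ = ρg = 906 × 9.81 / 1000 = 8.88786 kN/m³.
The plate makes 45.5° with the vertical, i.e. θ = 90° − 45.5° = 44.5° to the horizontal. Measuring y along the incline from the free-surface line, vertical depth h = y·sinθ with sinθ = 0.700909.
The centroid lies 1.68/2 = 0.84 m below the top edge, so y_c = 0.84 m and h_c = 0.84 × 0.700909 = 0.588764 m.
A = 0.667 × 1.68 = 1.12056 m².
Resultant F = γ·h_c·A = 8.88786 × 0.588764 × 1.12056 = 5.86372 kN.
I_c = b·h³/12 = 0.667 × 1.68³/12 = 0.263556 m⁴.
Centre of pressure: y_p = y_c + I_c/(y_c·A) = 0.84 + 0.263556/(0.84 × 1.12056) = 0.84 + 0.28 = 1.12 m along the plane.
Vertically, h_p = y_p·sinθ = 1.12 × 0.700909 = 0.785018 m.

h_p = 0.785 m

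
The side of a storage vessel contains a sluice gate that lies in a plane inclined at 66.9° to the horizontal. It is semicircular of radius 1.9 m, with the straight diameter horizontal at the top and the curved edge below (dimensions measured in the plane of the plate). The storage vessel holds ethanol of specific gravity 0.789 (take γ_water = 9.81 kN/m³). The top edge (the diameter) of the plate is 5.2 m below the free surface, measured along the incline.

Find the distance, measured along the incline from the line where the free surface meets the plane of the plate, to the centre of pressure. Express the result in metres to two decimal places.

γ = 0.789 × 9.81 = 7.74009 kN/m³.
Let θ = 66.9° be the plate's angle to the horizontal; measure y along the incline from where the plane meets the free surface. Vertical depth h = y·sinθ with sinθ = 0.919821.
The centroid of a semicircle lies 4r/(3π) = 0.806385 m from the diameter, here below the top edge, so y_c = 5.2 + 0.806385 = 6.00638 m and h_c = 6.00638 × 0.919821 = 5.52479 m.
A = πr²/2 = π × 1.9²/2 = 5.67057 m².
Resultant F = γ·h_c·A = 7.74009 × 5.52479 × 5.67057 = 242.487 kN.
I_c = (π/8 − 8/(9π))·r⁴ = 0.109757 × 1.9⁴ = 1.43036 m⁴.
Centre of pressure: y_p = y_c + I_c/(y_c·A) = 6.00638 + 1.43036/(6.00638 × 5.67057) = 6.00638 + 0.0419958 = 6.04838 m along the plane.

y_p = 6.05 m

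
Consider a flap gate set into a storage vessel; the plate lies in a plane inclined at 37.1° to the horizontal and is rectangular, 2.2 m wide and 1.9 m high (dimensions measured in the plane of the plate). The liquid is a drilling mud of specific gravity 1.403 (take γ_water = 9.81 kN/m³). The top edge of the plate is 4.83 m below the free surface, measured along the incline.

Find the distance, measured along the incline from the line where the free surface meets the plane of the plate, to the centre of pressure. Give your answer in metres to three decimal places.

y_p = 5.832 m

γ = 1.403 × 9.81 = 13.76343 kN/m³.
Let θ = 37.1° be the plate's angle to the horizontal; measure y along the incline from where the plane meets the free surface. Vertical depth h = y·sinθ with sinθ = 0.603208.
The centroid lies 1.9/2 = 0.95 m below the top edge, so y_c = 4.83 + 0.95 = 5.78 m and h_c = 5.78 × 0.603208 = 3.48654 m.
A = 2.2 × 1.9 = 4.18 m².
Resultant F = γ·h_c·A = 13.76343 × 3.48654 × 4.18 = 200.585 kN.
I_c = b·h³/12 = 2.2 × 1.9³/12 = 1.25748 m⁴.
Centre of pressure: y_p = y_c + I_c/(y_c·A) = 5.78 + 1.25748/(5.78 × 4.18) = 5.78 + 0.0520472 = 5.83205 m along the plane.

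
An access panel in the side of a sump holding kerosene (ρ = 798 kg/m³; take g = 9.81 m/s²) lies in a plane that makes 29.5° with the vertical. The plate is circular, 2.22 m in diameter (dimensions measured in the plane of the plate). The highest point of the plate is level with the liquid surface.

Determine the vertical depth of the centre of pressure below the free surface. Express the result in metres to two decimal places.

h_p = 1.21 m

γ = ρg = 798 × 9.81 / 1000 = 7.82838 kN/m³.
The plate makes 29.5° with the vertical, i.e. θ = 90° − 29.5° = 60.5° to the horizontal. Measuring y along the incline from the free-surface line, vertical depth h = y·sinθ with sinθ = 0.870356.
The centroid is at the centre, 1.11 m below the top of the plate, so y_c = 1.11 m and h_c = 1.11 × 0.870356 = 0.966095 m.
A = π(1.11)² = 3.87076 m².
Resultant F = γ·h_c·A = 7.82838 × 0.966095 × 3.87076 = 29.2744 kN.
I_c = πr⁴/4 = π × 1.11⁴/4 = 1.19229 m⁴.
Centre of pressure: y_p = y_c + I_c/(y_c·A) = 1.11 + 1.19229/(1.11 × 3.87076) = 1.11 + 0.2775 = 1.3875 m along the plane.
Vertically, h_p = y_p·sinθ = 1.3875 × 0.870356 = 1.20762 m.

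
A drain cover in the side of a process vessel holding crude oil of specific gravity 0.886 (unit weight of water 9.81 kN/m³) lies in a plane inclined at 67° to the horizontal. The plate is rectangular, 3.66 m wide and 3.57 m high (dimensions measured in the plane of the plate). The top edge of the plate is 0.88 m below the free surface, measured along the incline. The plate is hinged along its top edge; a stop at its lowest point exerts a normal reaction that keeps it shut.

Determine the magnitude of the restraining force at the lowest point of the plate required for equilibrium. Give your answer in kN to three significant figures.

P ≈ 170 kN

γ = 0.886 × 9.81 = 8.69166 kN/m³.
Let θ = 67° be the plate's angle to the horizontal; measure y along the incline from where the plane meets the free surface. Vertical depth h = y·sinθ with sinθ = 0.920505.
The centroid lies 3.57/2 = 1.785 m below the top edge, so y_c = 0.88 + 1.785 = 2.665 m and h_c = 2.665 × 0.920505 = 2.45315 m.
A = 3.66 × 3.57 = 13.0662 m².
Resultant F = γ·h_c·A = 8.69166 × 2.45315 × 13.0662 = 278.597 kN.
I_c = b·h³/12 = 3.66 × 3.57³/12 = 13.8773 m⁴.
Centre of pressure: y_p = y_c + I_c/(y_c·A) = 2.665 + 13.8773/(2.665 × 13.0662) = 2.665 + 0.398528 = 3.06353 m along the plane.
The resultant acts 1.785 + 0.398528 = 2.18353 m (along the plate) below the hinge at the top edge, so the moment about the hinge is M = F × 2.18353 = 278.597 × 2.18353 = 608.325 kN·m.
A normal force at the bottom, 3.57 m from the hinge, must supply this moment: P = 608.325/3.57 = 170.399 kN.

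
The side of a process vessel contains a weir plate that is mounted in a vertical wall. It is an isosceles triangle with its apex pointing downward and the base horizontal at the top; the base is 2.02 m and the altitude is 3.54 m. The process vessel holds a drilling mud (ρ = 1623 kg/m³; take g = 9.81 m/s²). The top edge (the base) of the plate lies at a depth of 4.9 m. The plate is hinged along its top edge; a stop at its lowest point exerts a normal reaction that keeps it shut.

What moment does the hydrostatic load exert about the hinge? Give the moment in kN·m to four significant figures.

M ≈ 448.0 kN·m

γ = ρg = 1623 × 9.81 / 1000 = 15.92163 kN/m³.
With the apex down, the centroid sits h/3 = 3.54/3 = 1.18 m below the base (the top edge), so the centroid depth is h_c = 4.9 + 1.18 = 6.08 m.
A = ½ × 2.02 × 3.54 = 3.5754 m².
Resultant F = γ·h_c·A = 15.92163 × 6.08 × 3.5754 = 346.111 kN.
I_c = b·h³/36 = 2.02 × 3.54³/36 = 2.48919 m⁴.
Centre of pressure: y_p = y_c + I_c/(y_c·A) = 6.08 + 2.48919/(6.08 × 3.5754) = 6.08 + 0.114506 = 6.19451 m along the plane.
The resultant acts 1.18 + 0.114506 = 1.29451 m (along the plate) below the hinge at the top edge, so the moment about the hinge is M = F × 1.29451 = 346.111 × 1.29451 = 448.044 kN·m.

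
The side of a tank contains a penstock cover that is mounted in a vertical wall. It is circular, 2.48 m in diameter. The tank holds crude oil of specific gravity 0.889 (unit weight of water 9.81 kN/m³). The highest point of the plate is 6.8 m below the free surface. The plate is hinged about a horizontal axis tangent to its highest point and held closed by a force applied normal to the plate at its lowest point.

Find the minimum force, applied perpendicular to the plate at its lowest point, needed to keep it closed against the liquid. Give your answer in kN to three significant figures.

γ = 0.889 × 9.81 = 8.72109 kN/m³.
The centroid is at the centre, 1.24 m below the top of the plate, so the centroid depth is h_c = 6.8 + 1.24 = 8.04 m.
A = π(1.24)² = 4.83051 m².
Resultant F = γ·h_c·A = 8.72109 × 8.04 × 4.83051 = 338.704 kN.
I_c = πr⁴/4 = π × 1.24⁴/4 = 1.85685 m⁴.
Centre of pressure: y_p = y_c + I_c/(y_c·A) = 8.04 + 1.85685/(8.04 × 4.83051) = 8.04 + 0.047811 = 8.08781 m along the plane.
The resultant acts 1.24 + 0.047811 = 1.28781 m (along the plate) below the hinge at the top edge, so the moment about the hinge is M = F × 1.28781 = 338.704 × 1.28781 = 436.186 kN·m.
A normal force at the bottom, 2.48 m from the hinge, must supply this moment: P = 436.186/2.48 = 175.881 kN.

P ≈ 176 kN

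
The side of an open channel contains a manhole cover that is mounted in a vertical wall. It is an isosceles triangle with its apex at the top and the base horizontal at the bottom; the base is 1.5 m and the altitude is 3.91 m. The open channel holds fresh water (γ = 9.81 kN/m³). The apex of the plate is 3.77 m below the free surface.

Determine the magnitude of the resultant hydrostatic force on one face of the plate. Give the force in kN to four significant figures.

γ = 9.81 kN/m³.
With the apex up, the centroid sits 2h/3 = 2 × 3.91/3 = 2.60667 m below the apex, so the centroid depth is h_c = 3.77 + 2.60667 = 6.37667 m.
A = ½ × 1.5 × 3.91 = 2.9325 m².
Resultant F = γ·h_c·A = 9.81 × 6.37667 × 2.9325 = 183.443 kN.

F ≈ 183.4 kN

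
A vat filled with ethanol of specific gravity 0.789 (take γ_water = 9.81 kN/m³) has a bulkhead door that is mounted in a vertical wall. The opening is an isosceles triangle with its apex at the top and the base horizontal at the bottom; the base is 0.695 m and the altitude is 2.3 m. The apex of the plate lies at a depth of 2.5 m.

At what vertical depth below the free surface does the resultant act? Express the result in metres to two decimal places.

h_p = 4.11 m

γ = 0.789 × 9.81 = 7.74009 kN/m³.
With the apex up, the centroid sits 2h/3 = 2 × 2.3/3 = 1.53333 m below the apex, so the centroid depth is h_c = 2.5 + 1.53333 = 4.03333 m.
A = ½ × 0.695 × 2.3 = 0.79925 m².
Resultant F = γ·h_c·A = 7.74009 × 4.03333 × 0.79925 = 24.9513 kN.
I_c = b·h³/36 = 0.695 × 2.3³/36 = 0.234891 m⁴.
Centre of pressure: y_p = y_c + I_c/(y_c·A) = 4.03333 + 0.234891/(4.03333 × 0.79925) = 4.03333 + 0.0728652 = 4.1062 m along the plane.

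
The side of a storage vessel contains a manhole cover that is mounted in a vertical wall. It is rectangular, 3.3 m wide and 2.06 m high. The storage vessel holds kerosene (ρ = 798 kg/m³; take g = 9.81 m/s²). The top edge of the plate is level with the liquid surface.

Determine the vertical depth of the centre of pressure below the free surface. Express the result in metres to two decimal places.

γ = ρg = 798 × 9.81 / 1000 = 7.82838 kN/m³.
The centroid lies 2.06/2 = 1.03 m below the top edge, so the centroid depth is h_c = 1.03 m.
A = 3.3 × 2.06 = 6.798 m².
Resultant F = γ·h_c·A = 7.82838 × 1.03 × 6.798 = 54.8138 kN.
I_c = b·h³/12 = 3.3 × 2.06³/12 = 2.404 m⁴.
Centre of pressure: y_p = y_c + I_c/(y_c·A) = 1.03 + 2.404/(1.03 × 6.798) = 1.03 + 0.343333 = 1.37333 m along the plane.

h_p = 1.37 m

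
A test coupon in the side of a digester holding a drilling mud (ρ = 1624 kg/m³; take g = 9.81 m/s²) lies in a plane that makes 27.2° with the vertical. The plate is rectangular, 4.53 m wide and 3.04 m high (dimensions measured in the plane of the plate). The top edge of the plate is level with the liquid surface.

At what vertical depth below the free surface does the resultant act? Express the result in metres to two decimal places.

h_p = 1.80 m

γ = ρg = 1624 × 9.81 / 1000 = 15.93144 kN/m³.
The plate makes 27.2° with the vertical, i.e. θ = 90° − 27.2° = 62.8° to the horizontal. Measuring y along the incline from the free-surface line, vertical depth h = y·sinθ with sinθ = 0.889416.
The centroid lies 3.04/2 = 1.52 m below the top edge, so y_c = 1.52 m and h_c = 1.52 × 0.889416 = 1.35191 m.
A = 4.53 × 3.04 = 13.7712 m².
Resultant F = γ·h_c·A = 15.93144 × 1.35191 × 13.7712 = 296.602 kN.
I_c = b·h³/12 = 4.53 × 3.04³/12 = 10.6057 m⁴.
Centre of pressure: y_p = y_c + I_c/(y_c·A) = 1.52 + 10.6057/(1.52 × 13.7712) = 1.52 + 0.506669 = 2.02667 m along the plane.
Vertically, h_p = y_p·sinθ = 2.02667 × 0.889416 = 1.80255 m.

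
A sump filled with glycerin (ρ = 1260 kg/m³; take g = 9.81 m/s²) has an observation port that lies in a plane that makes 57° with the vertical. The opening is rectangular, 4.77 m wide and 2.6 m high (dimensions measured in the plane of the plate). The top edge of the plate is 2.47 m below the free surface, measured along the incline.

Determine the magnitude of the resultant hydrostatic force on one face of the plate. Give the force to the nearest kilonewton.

F ≈ 315 kN

γ = ρg = 1260 × 9.81 / 1000 = 12.3606 kN/m³.
The plate makes 57° with the vertical, i.e. θ = 90° − 57° = 33° to the horizontal. Measuring y along the incline from the free-surface line, vertical depth h = y·sinθ with sinθ = 0.544639.
The centroid lies 2.6/2 = 1.3 m below the top edge, so y_c = 2.47 + 1.3 = 3.77 m and h_c = 3.77 × 0.544639 = 2.05329 m.
A = 4.77 × 2.6 = 12.402 m².
Resultant F = γ·h_c·A = 12.3606 × 2.05329 × 12.402 = 314.761 kN.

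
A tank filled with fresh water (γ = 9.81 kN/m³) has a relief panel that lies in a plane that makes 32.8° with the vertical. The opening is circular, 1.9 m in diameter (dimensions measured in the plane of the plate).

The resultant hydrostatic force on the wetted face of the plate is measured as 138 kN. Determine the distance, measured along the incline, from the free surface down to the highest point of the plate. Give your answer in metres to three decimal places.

y_top ≈ 4.953 m

γ = 9.81 kN/m³.
A = π(0.95)² = 2.83529 m².
From F = γ·h_c·A, the centroid depth is h_c = 138/(9.81 × 2.83529) = 4.9615 m.
The plate makes 32.8° with the vertical, i.e. θ = 90° − 32.8° = 57.2° to the horizontal. Measuring y along the incline from the free-surface line, vertical depth h = y·sinθ with sinθ = 0.840567.
Along the incline, y_c = h_c/sinθ = 4.9615/0.840567 = 5.90256 m.
The centroid is at the centre, 0.95 m below the top of the plate, so the highest point sits at y_top = 5.90256 − 0.95 = 4.95256 m along the incline.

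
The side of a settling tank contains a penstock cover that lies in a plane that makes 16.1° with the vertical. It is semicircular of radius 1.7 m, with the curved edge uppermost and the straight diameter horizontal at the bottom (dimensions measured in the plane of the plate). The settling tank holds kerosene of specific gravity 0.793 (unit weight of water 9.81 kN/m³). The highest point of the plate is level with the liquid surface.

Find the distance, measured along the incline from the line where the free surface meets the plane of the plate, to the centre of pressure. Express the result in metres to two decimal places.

y_p = 1.18 m

γ = 0.793 × 9.81 = 7.77933 kN/m³.
The plate makes 16.1° with the vertical, i.e. θ = 90° − 16.1° = 73.9° to the horizontal. Measuring y along the incline from the free-surface line, vertical depth h = y·sinθ with sinθ = 0.960779.
The centroid lies 4r/(3π) = 0.721502 m above the diameter, so r − 4r/(3π) = 1.7 − 0.721502 = 0.978498 m below the topmost point, so y_c = 0.978498 m and h_c = 0.978498 × 0.960779 = 0.94012 m.
A = πr²/2 = π × 1.7²/2 = 4.5396 m².
Resultant F = γ·h_c·A = 7.77933 × 0.94012 × 4.5396 = 33.2004 kN.
I_c = (π/8 − 8/(9π))·r⁴ = 0.109757 × 1.7⁴ = 0.916701 m⁴.
Centre of pressure: y_p = y_c + I_c/(y_c·A) = 0.978498 + 0.916701/(0.978498 × 4.5396) = 0.978498 + 0.206372 = 1.18487 m along the plane.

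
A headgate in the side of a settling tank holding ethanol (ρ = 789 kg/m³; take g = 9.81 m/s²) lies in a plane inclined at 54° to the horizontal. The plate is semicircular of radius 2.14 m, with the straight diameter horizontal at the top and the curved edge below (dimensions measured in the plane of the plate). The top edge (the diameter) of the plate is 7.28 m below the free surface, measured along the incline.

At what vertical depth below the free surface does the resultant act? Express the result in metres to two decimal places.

γ = ρg = 789 × 9.81 / 1000 = 7.74009 kN/m³.
Let θ = 54° be the plate's angle to the horizontal; measure y along the incline from where the plane meets the free surface. Vertical depth h = y·sinθ with sinθ = 0.809017.
The centroid of a semicircle lies 4r/(3π) = 0.908244 m from the diameter, here below the top edge, so y_c = 7.28 + 0.908244 = 8.18824 m and h_c = 8.18824 × 0.809017 = 6.62443 m.
A = πr²/2 = π × 2.14²/2 = 7.19362 m².
Resultant F = γ·h_c·A = 7.74009 × 6.62443 × 7.19362 = 368.843 kN.
I_c = (π/8 − 8/(9π))·r⁴ = 0.109757 × 2.14⁴ = 2.3019 m⁴.
Centre of pressure: y_p = y_c + I_c/(y_c·A) = 8.18824 + 2.3019/(8.18824 × 7.19362) = 8.18824 + 0.0390794 = 8.22732 m along the plane.
Vertically, h_p = y_p·sinθ = 8.22732 × 0.809017 = 6.65604 m.

h_p = 6.66 m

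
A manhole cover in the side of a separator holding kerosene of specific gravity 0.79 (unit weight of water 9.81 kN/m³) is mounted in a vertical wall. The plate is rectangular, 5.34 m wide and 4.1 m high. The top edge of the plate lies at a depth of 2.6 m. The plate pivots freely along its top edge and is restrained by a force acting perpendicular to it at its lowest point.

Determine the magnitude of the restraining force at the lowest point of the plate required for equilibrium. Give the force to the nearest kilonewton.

γ = 0.79 × 9.81 = 7.7499 kN/m³.
The centroid lies 4.1/2 = 2.05 m below the top edge, so the centroid depth is h_c = 2.6 + 2.05 = 4.65 m.
A = 5.34 × 4.1 = 21.894 m².
Resultant F = γ·h_c·A = 7.7499 × 4.65 × 21.894 = 788.995 kN.
I_c = b·h³/12 = 5.34 × 4.1³/12 = 30.6698 m⁴.
Centre of pressure: y_p = y_c + I_c/(y_c·A) = 4.65 + 30.6698/(4.65 × 21.894) = 4.65 + 0.301254 = 4.95125 m along the plane.
The resultant acts 2.05 + 0.301254 = 2.35125 m (along the plate) below the hinge at the top edge, so the moment about the hinge is M = F × 2.35125 = 788.995 × 2.35125 = 1855.12 kN·m.
A normal force at the bottom, 4.1 m from the hinge, must supply this moment: P = 1855.12/4.1 = 452.468 kN.

P ≈ 452 kN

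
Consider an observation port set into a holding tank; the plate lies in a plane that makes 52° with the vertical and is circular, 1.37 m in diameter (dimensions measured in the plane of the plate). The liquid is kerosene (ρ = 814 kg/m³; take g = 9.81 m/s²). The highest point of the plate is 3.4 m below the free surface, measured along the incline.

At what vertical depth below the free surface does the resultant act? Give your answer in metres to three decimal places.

h_p = 2.533 m

γ = ρg = 814 × 9.81 / 1000 = 7.98534 kN/m³.
The plate makes 52° with the vertical, i.e. θ = 90° − 52° = 38° to the horizontal. Measuring y along the incline from the free-surface line, vertical depth h = y·sinθ with sinθ = 0.615661.
The centroid is at the centre, 0.685 m below the top of the plate, so y_c = 3.4 + 0.685 = 4.085 m and h_c = 4.085 × 0.615661 = 2.51498 m.
A = π(0.685)² = 1.47411 m².
Resultant F = γ·h_c·A = 7.98534 × 2.51498 × 1.47411 = 29.6045 kN.
I_c = πr⁴/4 = π × 0.685⁴/4 = 0.172923 m⁴.
Centre of pressure: y_p = y_c + I_c/(y_c·A) = 4.085 + 0.172923/(4.085 × 1.47411) = 4.085 + 0.0287165 = 4.11372 m along the plane.
Vertically, h_p = y_p·sinθ = 4.11372 × 0.615661 = 2.53266 m.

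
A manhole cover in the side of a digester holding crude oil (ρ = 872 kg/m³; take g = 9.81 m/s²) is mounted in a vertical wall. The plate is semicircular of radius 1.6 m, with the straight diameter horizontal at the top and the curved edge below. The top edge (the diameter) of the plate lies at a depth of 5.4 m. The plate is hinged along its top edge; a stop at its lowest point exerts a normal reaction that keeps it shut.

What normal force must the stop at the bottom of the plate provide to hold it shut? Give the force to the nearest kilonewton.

P ≈ 93 kN

γ = ρg = 872 × 9.81 / 1000 = 8.55432 kN/m³.
The centroid of a semicircle lies 4r/(3π) = 0.679061 m from the diameter, here below the top edge, so the centroid depth is h_c = 5.4 + 0.679061 = 6.07906 m.
A = πr²/2 = π × 1.6²/2 = 4.02124 m².
Resultant F = γ·h_c·A = 8.55432 × 6.07906 × 4.02124 = 209.113 kN.
I_c = (π/8 − 8/(9π))·r⁴ = 0.109757 × 1.6⁴ = 0.719303 m⁴.
Centre of pressure: y_p = y_c + I_c/(y_c·A) = 6.07906 + 0.719303/(6.07906 × 4.02124) = 6.07906 + 0.0294249 = 6.10848 m along the plane.
The resultant acts 0.679061 + 0.0294249 = 0.708486 m (along the plate) below the hinge at the top edge, so the moment about the hinge is M = F × 0.708486 = 209.113 × 0.708486 = 148.154 kN·m.
A normal force at the bottom, 1.6 m from the hinge, must supply this moment: P = 148.154/1.6 = 92.5962 kN.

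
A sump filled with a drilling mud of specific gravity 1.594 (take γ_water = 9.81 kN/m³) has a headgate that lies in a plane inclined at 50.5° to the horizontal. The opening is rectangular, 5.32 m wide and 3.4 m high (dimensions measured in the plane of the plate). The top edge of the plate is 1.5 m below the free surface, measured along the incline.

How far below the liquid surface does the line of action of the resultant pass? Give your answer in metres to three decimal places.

γ = 1.594 × 9.81 = 15.63714 kN/m³.
Let θ = 50.5° be the plate's angle to the horizontal; measure y along the incline from where the plane meets the free surface. Vertical depth h = y·sinθ with sinθ = 0.771625.
The centroid lies 3.4/2 = 1.7 m below the top edge, so y_c = 1.5 + 1.7 = 3.2 m and h_c = 3.2 × 0.771625 = 2.4692 m.
A = 5.32 × 3.4 = 18.088 m².
Resultant F = γ·h_c·A = 15.63714 × 2.4692 × 18.088 = 698.4 kN.
I_c = b·h³/12 = 5.32 × 3.4³/12 = 17.4248 m⁴.
Centre of pressure: y_p = y_c + I_c/(y_c·A) = 3.2 + 17.4248/(3.2 × 18.088) = 3.2 + 0.301042 = 3.50104 m along the plane.
Vertically, h_p = y_p·sinθ = 3.50104 × 0.771625 = 2.70149 m.

h_p = 2.701 m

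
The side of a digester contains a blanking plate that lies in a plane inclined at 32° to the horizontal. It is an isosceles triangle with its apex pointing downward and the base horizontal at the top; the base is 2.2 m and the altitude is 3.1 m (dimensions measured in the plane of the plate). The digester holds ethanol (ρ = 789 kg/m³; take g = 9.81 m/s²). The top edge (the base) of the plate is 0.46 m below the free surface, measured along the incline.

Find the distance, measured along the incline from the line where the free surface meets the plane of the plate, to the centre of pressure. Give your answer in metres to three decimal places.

y_p = 1.851 m

γ = ρg = 789 × 9.81 / 1000 = 7.74009 kN/m³.
Let θ = 32° be the plate's angle to the horizontal; measure y along the incline from where the plane meets the free surface. Vertical depth h = y·sinθ with sinθ = 0.529919.
With the apex down, the centroid sits h/3 = 3.1/3 = 1.03333 m below the base (the top edge), so y_c = 0.46 + 1.03333 = 1.49333 m and h_c = 1.49333 × 0.529919 = 0.791344 m.
A = ½ × 2.2 × 3.1 = 3.41 m².
Resultant F = γ·h_c·A = 7.74009 × 0.791344 × 3.41 = 20.8865 kN.
I_c = b·h³/36 = 2.2 × 3.1³/36 = 1.82056 m⁴.
Centre of pressure: y_p = y_c + I_c/(y_c·A) = 1.49333 + 1.82056/(1.49333 × 3.41) = 1.49333 + 0.357515 = 1.85085 m along the plane.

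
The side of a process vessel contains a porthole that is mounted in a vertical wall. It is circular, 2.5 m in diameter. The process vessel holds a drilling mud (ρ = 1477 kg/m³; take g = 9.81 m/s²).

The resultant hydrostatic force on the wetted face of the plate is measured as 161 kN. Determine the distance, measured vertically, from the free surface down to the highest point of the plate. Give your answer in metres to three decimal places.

γ = ρg = 1477 × 9.81 / 1000 = 14.48937 kN/m³.
A = π(1.25)² = 4.90874 m².
From F = γ·h_c·A, the centroid depth is h_c = 161/(14.48937 × 4.90874) = 2.26363 m.
The centroid is at the centre, 1.25 m below the top of the plate, so the highest point sits at h_top = 2.26363 − 1.25 = 1.01363 m below the surface.

d_top ≈ 1.014 m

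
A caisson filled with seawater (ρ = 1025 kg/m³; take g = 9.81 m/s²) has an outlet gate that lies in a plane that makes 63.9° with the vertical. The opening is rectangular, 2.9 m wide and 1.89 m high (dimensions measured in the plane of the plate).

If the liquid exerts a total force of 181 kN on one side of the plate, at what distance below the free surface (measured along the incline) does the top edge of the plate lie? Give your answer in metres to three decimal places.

y_top ≈ 6.520 m

γ = ρg = 1025 × 9.81 / 1000 = 10.05525 kN/m³.
A = 2.9 × 1.89 = 5.481 m².
From F = γ·h_c·A, the centroid depth is h_c = 181/(10.05525 × 5.481) = 3.28417 m.
The plate makes 63.9° with the vertical, i.e. θ = 90° − 63.9° = 26.1° to the horizontal. Measuring y along the incline from the free-surface line, vertical depth h = y·sinθ with sinθ = 0.439939.
Along the incline, y_c = h_c/sinθ = 3.28417/0.439939 = 7.46506 m.
The centroid lies 1.89/2 = 0.945 m below the top edge, so the top edge sits at y_top = 7.46506 − 0.945 = 6.52006 m along the incline.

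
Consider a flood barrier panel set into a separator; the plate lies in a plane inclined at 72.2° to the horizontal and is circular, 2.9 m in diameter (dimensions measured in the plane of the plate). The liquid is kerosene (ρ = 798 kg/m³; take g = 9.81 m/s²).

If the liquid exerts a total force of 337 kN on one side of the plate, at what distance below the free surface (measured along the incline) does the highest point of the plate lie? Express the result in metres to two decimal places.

γ = ρg = 798 × 9.81 / 1000 = 7.82838 kN/m³.
A = π(1.45)² = 6.6052 m².
From F = γ·h_c·A, the centroid depth is h_c = 337/(7.82838 × 6.6052) = 6.51736 m.
Let θ = 72.2° be the plate's angle to the horizontal; measure y along the incline from where the plane meets the free surface. Vertical depth h = y·sinθ with sinθ = 0.952129.
Along the incline, y_c = h_c/sinθ = 6.51736/0.952129 = 6.84504 m.
The centroid is at the centre, 1.45 m below the top of the plate, so the highest point sits at y_top = 6.84504 − 1.45 = 5.39504 m along the incline.

y_top ≈ 5.40 m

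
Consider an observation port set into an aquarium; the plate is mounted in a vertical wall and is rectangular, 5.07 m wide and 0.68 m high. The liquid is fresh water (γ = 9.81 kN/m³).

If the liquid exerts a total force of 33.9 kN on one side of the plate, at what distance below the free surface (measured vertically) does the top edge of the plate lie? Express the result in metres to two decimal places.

γ = 9.81 kN/m³.
A = 5.07 × 0.68 = 3.4476 m².
From F = γ·h_c·A, the centroid depth is h_c = 33.9/(9.81 × 3.4476) = 1.00234 m.
The centroid lies 0.68/2 = 0.34 m below the top edge, so the top edge sits at h_top = 1.00234 − 0.34 = 0.66234 m below the surface.

d_top ≈ 0.66 m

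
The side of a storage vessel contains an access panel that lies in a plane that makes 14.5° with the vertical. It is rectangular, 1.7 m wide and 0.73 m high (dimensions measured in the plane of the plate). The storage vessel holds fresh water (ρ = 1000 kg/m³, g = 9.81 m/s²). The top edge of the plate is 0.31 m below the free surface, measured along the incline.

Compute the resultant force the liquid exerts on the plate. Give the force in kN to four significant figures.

γ = ρg = 1000 × 9.81 = 9810 N/m³ = 9.81 kN/m³.
The plate makes 14.5° with the vertical, i.e. θ = 90° − 14.5° = 75.5° to the horizontal. Measuring y along the incline from the free-surface line, vertical depth h = y·sinθ with sinθ = 0.968148.
The centroid lies 0.73/2 = 0.365 m below the top edge, so y_c = 0.31 + 0.365 = 0.675 m and h_c = 0.675 × 0.968148 = 0.6535 m.
A = 1.7 × 0.73 = 1.241 m².
Resultant F = γ·h_c·A = 9.81 × 0.6535 × 1.241 = 7.95585 kN.

F ≈ 7.956 kN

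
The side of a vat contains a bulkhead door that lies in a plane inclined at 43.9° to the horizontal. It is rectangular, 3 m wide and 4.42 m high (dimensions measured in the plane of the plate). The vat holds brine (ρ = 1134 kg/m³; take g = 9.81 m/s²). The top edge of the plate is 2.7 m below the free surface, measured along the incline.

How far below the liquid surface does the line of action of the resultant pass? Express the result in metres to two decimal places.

h_p = 3.63 m

γ = ρg = 1134 × 9.81 / 1000 = 11.12454 kN/m³.
Let θ = 43.9° be the plate's angle to the horizontal; measure y along the incline from where the plane meets the free surface. Vertical depth h = y·sinθ with sinθ = 0.693402.
The centroid lies 4.42/2 = 2.21 m below the top edge, so y_c = 2.7 + 2.21 = 4.91 m and h_c = 4.91 × 0.693402 = 3.4046 m.
A = 3 × 4.42 = 13.26 m².
Resultant F = γ·h_c·A = 11.12454 × 3.4046 × 13.26 = 502.217 kN.
I_c = b·h³/12 = 3 × 4.42³/12 = 21.5877 m⁴.
Centre of pressure: y_p = y_c + I_c/(y_c·A) = 4.91 + 21.5877/(4.91 × 13.26) = 4.91 + 0.331575 = 5.24158 m along the plane.
Vertically, h_p = y_p·sinθ = 5.24158 × 0.693402 = 3.63452 m.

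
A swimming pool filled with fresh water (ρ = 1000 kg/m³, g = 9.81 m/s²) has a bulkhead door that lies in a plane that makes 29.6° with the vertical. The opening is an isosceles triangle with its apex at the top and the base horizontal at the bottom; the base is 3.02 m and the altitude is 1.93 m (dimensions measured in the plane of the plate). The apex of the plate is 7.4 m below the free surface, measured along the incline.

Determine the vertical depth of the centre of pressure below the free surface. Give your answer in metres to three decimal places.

h_p = 7.574 m

γ = ρg = 1000 × 9.81 = 9810 N/m³ = 9.81 kN/m³.
The plate makes 29.6° with the vertical, i.e. θ = 90° − 29.6° = 60.4° to the horizontal. Measuring y along the incline from the free-surface line, vertical depth h = y·sinθ with sinθ = 0.869495.
With the apex up, the centroid sits 2h/3 = 2 × 1.93/3 = 1.28667 m below the apex, so y_c = 7.4 + 1.28667 = 8.68667 m and h_c = 8.68667 × 0.869495 = 7.55302 m.
A = ½ × 3.02 × 1.93 = 2.9143 m².
Resultant F = γ·h_c·A = 9.81 × 7.55302 × 2.9143 = 215.935 kN.
I_c = b·h³/36 = 3.02 × 1.93³/36 = 0.603082 m⁴.
Centre of pressure: y_p = y_c + I_c/(y_c·A) = 8.68667 + 0.603082/(8.68667 × 2.9143) = 8.68667 + 0.0238226 = 8.71049 m along the plane.
Vertically, h_p = y_p·sinθ = 8.71049 × 0.869495 = 7.57373 m.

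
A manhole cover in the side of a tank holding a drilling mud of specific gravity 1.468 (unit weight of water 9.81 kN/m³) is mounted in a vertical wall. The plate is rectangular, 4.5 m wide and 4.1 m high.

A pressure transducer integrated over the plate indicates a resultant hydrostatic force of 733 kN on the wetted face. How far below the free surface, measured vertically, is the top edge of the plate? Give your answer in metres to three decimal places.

γ = 1.468 × 9.81 = 14.40108 kN/m³.
A = 4.5 × 4.1 = 18.45 m².
From F = γ·h_c·A, the centroid depth is h_c = 733/(14.40108 × 18.45) = 2.75875 m.
The centroid lies 4.1/2 = 2.05 m below the top edge, so the top edge sits at h_top = 2.75875 − 2.05 = 0.70875 m below the surface.

d_top ≈ 0.709 m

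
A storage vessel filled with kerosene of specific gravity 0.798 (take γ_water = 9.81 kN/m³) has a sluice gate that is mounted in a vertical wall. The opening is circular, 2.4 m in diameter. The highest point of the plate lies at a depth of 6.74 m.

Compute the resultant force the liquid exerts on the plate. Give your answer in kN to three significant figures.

γ = 0.798 × 9.81 = 7.82838 kN/m³.
The centroid is at the centre, 1.2 m below the top of the plate, so the centroid depth is h_c = 6.74 + 1.2 = 7.94 m.
A = π(1.2)² = 4.52389 m².
Resultant F = γ·h_c·A = 7.82838 × 7.94 × 4.52389 = 281.193 kN.

F ≈ 281 kN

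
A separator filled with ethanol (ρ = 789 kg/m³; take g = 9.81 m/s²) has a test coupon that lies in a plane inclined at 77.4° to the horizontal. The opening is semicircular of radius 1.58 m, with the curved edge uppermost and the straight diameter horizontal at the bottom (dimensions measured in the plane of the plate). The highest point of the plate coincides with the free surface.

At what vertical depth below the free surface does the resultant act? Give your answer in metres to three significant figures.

h_p = 1.07 m

γ = ρg = 789 × 9.81 / 1000 = 7.74009 kN/m³.
Let θ = 77.4° be the plate's angle to the horizontal; measure y along the incline from where the plane meets the free surface. Vertical depth h = y·sinθ with sinθ = 0.975917.
The centroid lies 4r/(3π) = 0.670573 m above the diameter, so r − 4r/(3π) = 1.58 − 0.670573 = 0.909427 m below the topmost point, so y_c = 0.909427 m and h_c = 0.909427 × 0.975917 = 0.887525 m.
A = πr²/2 = π × 1.58²/2 = 3.92134 m².
Resultant F = γ·h_c·A = 7.74009 × 0.887525 × 3.92134 = 26.9377 kN.
I_c = (π/8 − 8/(9π))·r⁴ = 0.109757 × 1.58⁴ = 0.684007 m⁴.
Centre of pressure: y_p = y_c + I_c/(y_c·A) = 0.909427 + 0.684007/(0.909427 × 3.92134) = 0.909427 + 0.191804 = 1.10123 m along the plane.
Vertically, h_p = y_p·sinθ = 1.10123 × 0.975917 = 1.07471 m.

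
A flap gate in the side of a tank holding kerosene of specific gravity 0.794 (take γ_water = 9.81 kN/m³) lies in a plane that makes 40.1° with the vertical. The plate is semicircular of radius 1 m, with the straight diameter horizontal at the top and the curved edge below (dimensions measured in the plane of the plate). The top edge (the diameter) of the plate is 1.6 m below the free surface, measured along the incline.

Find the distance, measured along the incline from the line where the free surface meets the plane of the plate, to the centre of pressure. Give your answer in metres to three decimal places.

y_p = 2.059 m

γ = 0.794 × 9.81 = 7.78914 kN/m³.
The plate makes 40.1° with the vertical, i.e. θ = 90° − 40.1° = 49.9° to the horizontal. Measuring y along the incline from the free-surface line, vertical depth h = y·sinθ with sinθ = 0.764921.
The centroid of a semicircle lies 4r/(3π) = 0.424413 m from the diameter, here below the top edge, so y_c = 1.6 + 0.424413 = 2.02441 m and h_c = 2.02441 × 0.764921 = 1.54851 m.
A = πr²/2 = π × 1²/2 = 1.5708 m².
Resultant F = γ·h_c·A = 7.78914 × 1.54851 × 1.5708 = 18.9463 kN.
I_c = (π/8 − 8/(9π))·r⁴ = 0.109757 × 1⁴ = 0.109757 m⁴.
Centre of pressure: y_p = y_c + I_c/(y_c·A) = 2.02441 + 0.109757/(2.02441 × 1.5708) = 2.02441 + 0.0345154 = 2.05893 m along the plane.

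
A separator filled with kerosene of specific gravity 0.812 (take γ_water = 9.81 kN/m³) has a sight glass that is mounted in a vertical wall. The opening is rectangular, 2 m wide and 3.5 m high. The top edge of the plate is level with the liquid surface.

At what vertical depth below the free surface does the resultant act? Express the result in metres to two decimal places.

γ = 0.812 × 9.81 = 7.96572 kN/m³.
The centroid lies 3.5/2 = 1.75 m below the top edge, so the centroid depth is h_c = 1.75 m.
A = 2 × 3.5 = 7 m².
Resultant F = γ·h_c·A = 7.96572 × 1.75 × 7 = 97.5801 kN.
I_c = b·h³/12 = 2 × 3.5³/12 = 7.14583 m⁴.
Centre of pressure: y_p = y_c + I_c/(y_c·A) = 1.75 + 7.14583/(1.75 × 7) = 1.75 + 0.583333 = 2.33333 m along the plane.

h_p = 2.33 m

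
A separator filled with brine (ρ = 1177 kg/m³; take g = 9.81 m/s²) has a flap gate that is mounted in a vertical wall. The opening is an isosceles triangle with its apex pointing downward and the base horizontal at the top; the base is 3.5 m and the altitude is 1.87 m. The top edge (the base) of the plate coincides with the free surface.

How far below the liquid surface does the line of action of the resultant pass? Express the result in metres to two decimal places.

γ = ρg = 1177 × 9.81 / 1000 = 11.54637 kN/m³.
With the apex down, the centroid sits h/3 = 1.87/3 = 0.623333 m below the base (the top edge), so the centroid depth is h_c = 0.623333 m.
A = ½ × 3.5 × 1.87 = 3.2725 m².
Resultant F = γ·h_c·A = 11.54637 × 0.623333 × 3.2725 = 23.5529 kN.
I_c = b·h³/36 = 3.5 × 1.87³/36 = 0.635756 m⁴.
Centre of pressure: y_p = y_c + I_c/(y_c·A) = 0.623333 + 0.635756/(0.623333 × 3.2725) = 0.623333 + 0.311667 = 0.935 m along the plane.

h_p = 0.94 m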